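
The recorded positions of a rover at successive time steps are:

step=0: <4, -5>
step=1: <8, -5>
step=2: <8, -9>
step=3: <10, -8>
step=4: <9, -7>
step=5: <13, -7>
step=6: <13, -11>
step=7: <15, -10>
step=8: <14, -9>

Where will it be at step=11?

<20, -12>

The moves between consecutive positions are <+4, +0>, <+0, -4>, <+2, +1>, <-1, +1>, <+4, +0>, <+0, -4>, <+2, +1>, <-1, +1>; they repeat the 4-cycle [<+4, +0>, <+0, -4>, <+2, +1>, <-1, +1>].
step 9: apply <+4, +0> → <18, -9>
step 10: apply <+0, -4> → <18, -13>
step 11: apply <+2, +1> → <20, -12>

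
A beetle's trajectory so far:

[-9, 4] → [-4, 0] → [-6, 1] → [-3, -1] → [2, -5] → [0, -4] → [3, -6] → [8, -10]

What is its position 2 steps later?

[9, -11]

The moves between consecutive positions are [+5, -4], [-2, +1], [+3, -2], [+5, -4], [-2, +1], [+3, -2], [+5, -4]; they repeat the 3-cycle [[+5, -4], [-2, +1], [+3, -2]].
step 8: apply [-2, +1] → [6, -9]
step 9: apply [+3, -2] → [9, -11]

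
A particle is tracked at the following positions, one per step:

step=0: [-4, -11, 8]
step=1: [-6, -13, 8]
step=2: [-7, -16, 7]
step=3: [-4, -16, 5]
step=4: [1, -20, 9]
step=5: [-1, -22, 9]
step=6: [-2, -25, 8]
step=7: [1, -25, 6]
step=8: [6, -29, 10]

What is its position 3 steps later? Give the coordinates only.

Step-to-step displacements: [-2, -2, +0], [-1, -3, -1], [+3, +0, -2], [+5, -4, +4], [-2, -2, +0], [-1, -3, -1], [+3, +0, -2], [+5, -4, +4] — a repeating cycle of length 4.
step 9: apply [-2, -2, +0] → [4, -31, 10]
step 10: apply [-1, -3, -1] → [3, -34, 9]
step 11: apply [+3, +0, -2] → [6, -34, 7]

[6, -34, 7]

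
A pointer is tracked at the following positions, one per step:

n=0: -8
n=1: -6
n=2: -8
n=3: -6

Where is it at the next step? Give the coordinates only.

-8

Consecutive displacements +2, -2, +2 scale by a factor of -1 each step.
step 4: -6 − 2 → -8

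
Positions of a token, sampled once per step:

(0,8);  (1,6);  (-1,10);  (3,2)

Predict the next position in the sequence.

(-5,18)

The jumps are (+1,-2), (-2,+4), (+4,-8) — a geometric progression with ratio -2.
step 4: (3,2) + (-8,+16) → (-5,18)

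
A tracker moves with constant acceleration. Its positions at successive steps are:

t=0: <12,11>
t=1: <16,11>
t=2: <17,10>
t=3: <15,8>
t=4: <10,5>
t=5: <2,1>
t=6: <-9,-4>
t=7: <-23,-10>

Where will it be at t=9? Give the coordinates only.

<-60,-25>

Taking differences between consecutive positions: <+4,+0>, <+1,-1>, <-2,-2>, <-5,-3>, <-8,-4>, <-11,-5>, <-14,-6>. These grow by <-3,-1> each step.
step 8: <-23,-10> + <-17,-7> → <-40,-17>
step 9: <-40,-17> + <-20,-8> → <-60,-25>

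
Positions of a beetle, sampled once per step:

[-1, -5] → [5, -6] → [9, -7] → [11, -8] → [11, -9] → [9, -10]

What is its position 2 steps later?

[-1, -12]

First differences are [+6, -1], [+4, -1], [+2, -1], [+0, -1], [-2, -1]; their common second difference is [-2, +0] (constant acceleration).
step 6: [9, -10] + [-4, -1] → [5, -11]
step 7: [5, -11] + [-6, -1] → [-1, -12]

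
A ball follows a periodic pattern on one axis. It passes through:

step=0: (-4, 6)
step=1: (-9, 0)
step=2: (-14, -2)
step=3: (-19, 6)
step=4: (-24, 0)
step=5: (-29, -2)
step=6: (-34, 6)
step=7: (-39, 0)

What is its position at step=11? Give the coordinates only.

First: linear, -5 per step → -59 at step 11.
Second: cycles through 6, 0, -2 every 3 steps. Step 11 lands at position 2 of the cycle → -2.

(-59, -2)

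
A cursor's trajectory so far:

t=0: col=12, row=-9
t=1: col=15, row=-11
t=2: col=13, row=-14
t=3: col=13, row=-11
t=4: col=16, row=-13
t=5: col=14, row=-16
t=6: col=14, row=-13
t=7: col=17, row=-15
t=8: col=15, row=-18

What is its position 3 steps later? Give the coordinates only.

Step-to-step displacements: (+3, -2), (-2, -3), (+0, +3), (+3, -2), (-2, -3), (+0, +3), (+3, -2), (-2, -3) — a repeating cycle of length 3.
step 9: apply (+0, +3) → col=15, row=-15
step 10: apply (+3, -2) → col=18, row=-17
step 11: apply (-2, -3) → col=16, row=-20

col=16, row=-20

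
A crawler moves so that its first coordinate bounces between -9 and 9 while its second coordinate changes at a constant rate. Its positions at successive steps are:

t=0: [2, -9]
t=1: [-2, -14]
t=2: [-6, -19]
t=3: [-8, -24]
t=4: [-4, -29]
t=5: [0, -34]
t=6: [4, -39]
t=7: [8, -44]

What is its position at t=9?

[2, -54]

The first coordinate reflects between -9 and 9, moving 4 per step.
  step 8: 8 → 6
  step 9: 6 → 2
The second coordinate changes by -5 each step: at step 9 it is -54.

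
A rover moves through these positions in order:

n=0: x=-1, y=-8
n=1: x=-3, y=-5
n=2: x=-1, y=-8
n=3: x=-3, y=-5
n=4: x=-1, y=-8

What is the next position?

x=-3, y=-5

Consecutive displacements (-2,+3), (+2,-3), (-2,+3), (+2,-3) scale by a factor of -1 each step.
step 5: x=-1, y=-8 + (-2,+3) → x=-3, y=-5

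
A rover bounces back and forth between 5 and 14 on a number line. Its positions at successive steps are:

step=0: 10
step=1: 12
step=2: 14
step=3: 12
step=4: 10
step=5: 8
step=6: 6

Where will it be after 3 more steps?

10

The value travels 2 per step and bounces off the walls at 5 and 14.
  step 7: 6 → 6
  step 8: 6 → 8
  step 9: 8 → 10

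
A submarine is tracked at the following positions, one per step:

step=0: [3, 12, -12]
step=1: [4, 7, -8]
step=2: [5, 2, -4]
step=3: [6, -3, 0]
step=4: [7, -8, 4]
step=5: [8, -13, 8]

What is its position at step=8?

[11, -28, 20]

Each step adds [+1, -5, +4] to the position.
step 6: [8, -13, 8] + [+1, -5, +4] → [9, -18, 12]
step 7: [9, -18, 12] + [+1, -5, +4] → [10, -23, 16]
step 8: [10, -23, 16] + [+1, -5, +4] → [11, -28, 20]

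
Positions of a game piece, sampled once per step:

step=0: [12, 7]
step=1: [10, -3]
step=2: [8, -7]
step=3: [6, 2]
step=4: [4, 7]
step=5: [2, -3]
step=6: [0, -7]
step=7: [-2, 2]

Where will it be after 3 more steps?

First: linear, -2 per step → -8 at step 10.
Second: cycles through 7, -3, -7, 2 every 4 steps. Step 10 lands at position 2 of the cycle → -7.

[-8, -7]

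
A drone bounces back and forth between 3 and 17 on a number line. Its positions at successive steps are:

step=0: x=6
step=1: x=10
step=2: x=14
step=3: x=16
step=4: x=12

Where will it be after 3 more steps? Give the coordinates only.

x=6

The value travels 4 per step and bounces off the walls at 3 and 17.
  step 5: 12 → 8
  step 6: 8 → 4
  step 7: 4 → 6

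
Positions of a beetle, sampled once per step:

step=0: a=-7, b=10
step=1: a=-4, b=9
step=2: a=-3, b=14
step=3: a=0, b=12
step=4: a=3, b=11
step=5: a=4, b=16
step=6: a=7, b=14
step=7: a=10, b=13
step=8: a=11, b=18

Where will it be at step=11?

The moves between consecutive positions are (+3, -1), (+1, +5), (+3, -2), (+3, -1), (+1, +5), (+3, -2), (+3, -1), (+1, +5); they repeat the 3-cycle [(+3, -1), (+1, +5), (+3, -2)].
step 9: apply (+3, -2) → a=14, b=16
step 10: apply (+3, -1) → a=17, b=15
step 11: apply (+1, +5) → a=18, b=20

a=18, b=20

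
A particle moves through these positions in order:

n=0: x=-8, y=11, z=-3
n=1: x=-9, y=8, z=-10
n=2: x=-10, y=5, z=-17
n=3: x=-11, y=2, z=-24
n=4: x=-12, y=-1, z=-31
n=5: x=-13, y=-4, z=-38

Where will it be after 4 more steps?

x=-17, y=-16, z=-66

The position changes by (-1,-3,-7) every step.
step 6: x=-13, y=-4, z=-38 + (-1,-3,-7) → x=-14, y=-7, z=-45
step 7: x=-14, y=-7, z=-45 + (-1,-3,-7) → x=-15, y=-10, z=-52
step 8: x=-15, y=-10, z=-52 + (-1,-3,-7) → x=-16, y=-13, z=-59
step 9: x=-16, y=-13, z=-59 + (-1,-3,-7) → x=-17, y=-16, z=-66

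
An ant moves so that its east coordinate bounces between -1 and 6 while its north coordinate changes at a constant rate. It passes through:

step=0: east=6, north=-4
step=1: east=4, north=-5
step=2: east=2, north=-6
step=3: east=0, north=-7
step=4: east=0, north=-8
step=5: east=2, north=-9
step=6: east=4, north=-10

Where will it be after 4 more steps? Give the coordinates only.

east=0, north=-14

The east coordinate travels 2 per step and bounces off the walls at -1 and 6.
  step 7: 4 → 6
  step 8: 6 → 4
  step 9: 4 → 2
  step 10: 2 → 0
The north coordinate changes by -1 each step: at step 10 it is -14.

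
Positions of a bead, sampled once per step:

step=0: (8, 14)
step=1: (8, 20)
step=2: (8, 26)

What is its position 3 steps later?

(8, 44)

Constant displacement of (+0, +6) per step.
step 3: (8, 26) + (+0, +6) → (8, 32)
step 4: (8, 32) + (+0, +6) → (8, 38)
step 5: (8, 38) + (+0, +6) → (8, 44)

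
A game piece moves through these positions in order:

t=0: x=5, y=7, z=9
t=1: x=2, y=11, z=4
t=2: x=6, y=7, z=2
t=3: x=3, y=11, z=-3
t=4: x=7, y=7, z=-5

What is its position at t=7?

The moves between consecutive positions are (-3, +4, -5), (+4, -4, -2), (-3, +4, -5), (+4, -4, -2); they repeat the 2-cycle [(-3, +4, -5), (+4, -4, -2)].
step 5: apply (-3, +4, -5) → x=4, y=11, z=-10
step 6: apply (+4, -4, -2) → x=8, y=7, z=-12
step 7: apply (-3, +4, -5) → x=5, y=11, z=-17

x=5, y=11, z=-17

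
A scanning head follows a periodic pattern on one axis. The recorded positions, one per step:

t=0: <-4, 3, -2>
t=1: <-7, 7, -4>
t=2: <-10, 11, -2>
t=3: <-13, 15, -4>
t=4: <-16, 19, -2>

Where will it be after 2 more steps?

First: linear, -3 per step → -22 at step 6.
Second: linear, +4 per step → 27 at step 6.
Third: cycles through -2, -4 every 2 steps. Step 6 lands at position 0 of the cycle → -2.

<-22, 27, -2>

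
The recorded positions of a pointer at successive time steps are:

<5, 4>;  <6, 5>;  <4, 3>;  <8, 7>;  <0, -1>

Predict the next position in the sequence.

The jumps are <+1, +1>, <-2, -2>, <+4, +4>, <-8, -8> — a geometric progression with ratio -2.
step 5: <0, -1> + <+16, +16> → <16, 15>

<16, 15>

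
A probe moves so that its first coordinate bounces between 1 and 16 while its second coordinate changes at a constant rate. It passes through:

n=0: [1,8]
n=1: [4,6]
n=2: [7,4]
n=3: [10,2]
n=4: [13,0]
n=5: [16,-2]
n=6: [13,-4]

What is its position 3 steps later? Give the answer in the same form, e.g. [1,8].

The first coordinate travels 3 per step and bounces off the walls at 1 and 16.
  step 7: 13 → 10
  step 8: 10 → 7
  step 9: 7 → 4
The second coordinate changes by -2 each step: at step 9 it is -10.

[4,-10]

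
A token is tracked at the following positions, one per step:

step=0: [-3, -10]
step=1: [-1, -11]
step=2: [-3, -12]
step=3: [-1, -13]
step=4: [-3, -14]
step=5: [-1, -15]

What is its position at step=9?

[-1, -19]

The first coordinate repeats the cycle [-3, -1] with period 2; step 9 mod 2 = 1, giving -1.
The second coordinate changes by -1 each step, so at step 9 it is -10 + 9·(-1) = -19.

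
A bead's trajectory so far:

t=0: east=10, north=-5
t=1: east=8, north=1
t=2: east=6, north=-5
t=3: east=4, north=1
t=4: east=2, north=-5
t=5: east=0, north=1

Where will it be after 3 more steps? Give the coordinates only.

The east coordinate changes by -2 each step, so at step 8 it is 10 + 8·(-2) = -6.
The north coordinate repeats the cycle [-5, 1] with period 2; step 8 mod 2 = 0, giving -5.

east=-6, north=-5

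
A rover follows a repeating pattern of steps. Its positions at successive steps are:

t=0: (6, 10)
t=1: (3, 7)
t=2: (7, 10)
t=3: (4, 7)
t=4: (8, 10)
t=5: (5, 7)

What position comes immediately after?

Step-to-step displacements: (-3, -3), (+4, +3), (-3, -3), (+4, +3), (-3, -3) — a repeating cycle of length 2.
step 6: apply (+4, +3) → (9, 10)

(9, 10)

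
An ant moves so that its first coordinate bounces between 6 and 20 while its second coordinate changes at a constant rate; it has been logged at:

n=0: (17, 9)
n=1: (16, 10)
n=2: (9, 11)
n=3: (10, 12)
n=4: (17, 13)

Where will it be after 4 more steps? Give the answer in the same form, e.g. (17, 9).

(17, 17)

The first coordinate reflects between 6 and 20, moving 7 per step.
  step 5: 17 → 16
  step 6: 16 → 9
  step 7: 9 → 10
  step 8: 10 → 17
The second coordinate changes by +1 each step: at step 8 it is 17.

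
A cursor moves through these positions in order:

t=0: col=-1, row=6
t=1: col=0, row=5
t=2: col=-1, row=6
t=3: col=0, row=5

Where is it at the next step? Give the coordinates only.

The jumps are (+1, -1), (-1, +1), (+1, -1) — a geometric progression with ratio -1.
step 4: col=0, row=5 + (-1, +1) → col=-1, row=6

col=-1, row=6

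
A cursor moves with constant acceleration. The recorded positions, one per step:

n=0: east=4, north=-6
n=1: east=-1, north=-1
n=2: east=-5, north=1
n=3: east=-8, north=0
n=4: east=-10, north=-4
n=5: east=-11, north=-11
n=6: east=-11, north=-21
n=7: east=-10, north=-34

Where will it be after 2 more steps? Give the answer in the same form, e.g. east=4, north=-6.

Taking differences between consecutive positions: (-5,+5), (-4,+2), (-3,-1), (-2,-4), (-1,-7), (+0,-10), (+1,-13). These grow by (+1,-3) each step.
step 8: east=-10, north=-34 + (+2,-16) → east=-8, north=-50
step 9: east=-8, north=-50 + (+3,-19) → east=-5, north=-69

east=-5, north=-69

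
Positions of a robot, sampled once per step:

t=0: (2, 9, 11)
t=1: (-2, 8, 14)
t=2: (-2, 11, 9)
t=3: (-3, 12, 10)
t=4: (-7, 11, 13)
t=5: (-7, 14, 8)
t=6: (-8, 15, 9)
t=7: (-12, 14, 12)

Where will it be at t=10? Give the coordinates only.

(-17, 17, 11)

Step-to-step displacements: (-4, -1, +3), (+0, +3, -5), (-1, +1, +1), (-4, -1, +3), (+0, +3, -5), (-1, +1, +1), (-4, -1, +3) — a repeating cycle of length 3.
step 8: apply (+0, +3, -5) → (-12, 17, 7)
step 9: apply (-1, +1, +1) → (-13, 18, 8)
step 10: apply (-4, -1, +3) → (-17, 17, 11)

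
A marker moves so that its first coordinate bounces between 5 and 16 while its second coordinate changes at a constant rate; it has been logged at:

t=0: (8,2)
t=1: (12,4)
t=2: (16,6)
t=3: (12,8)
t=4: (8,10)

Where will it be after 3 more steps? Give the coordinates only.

The first coordinate reflects between 5 and 16, moving 4 per step.
  step 5: 8 → 6
  step 6: 6 → 10
  step 7: 10 → 14
The second coordinate changes by +2 each step: at step 7 it is 16.

(14,16)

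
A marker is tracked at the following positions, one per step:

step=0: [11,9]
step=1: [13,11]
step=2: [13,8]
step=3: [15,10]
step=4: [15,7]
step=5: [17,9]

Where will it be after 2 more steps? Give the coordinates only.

Differencing gives [+2,+2], [+0,-3], [+2,+2], [+0,-3], [+2,+2]. This is the pattern [+2,+2], [+0,-3] repeated.
step 6: apply [+0,-3] → [17,6]
step 7: apply [+2,+2] → [19,8]

[19,8]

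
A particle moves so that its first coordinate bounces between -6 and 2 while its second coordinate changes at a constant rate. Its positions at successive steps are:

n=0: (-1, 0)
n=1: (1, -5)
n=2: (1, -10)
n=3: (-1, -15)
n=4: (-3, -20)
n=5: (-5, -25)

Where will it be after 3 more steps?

The first coordinate travels 2 per step and bounces off the walls at -6 and 2.
  step 6: -5 → -5
  step 7: -5 → -3
  step 8: -3 → -1
The second coordinate changes by -5 each step: at step 8 it is -40.

(-1, -40)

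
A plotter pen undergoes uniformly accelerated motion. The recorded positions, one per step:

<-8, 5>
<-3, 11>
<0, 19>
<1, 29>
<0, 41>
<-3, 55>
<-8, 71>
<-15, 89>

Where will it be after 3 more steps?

Successive displacements: <+5, +6>, <+3, +8>, <+1, +10>, <-1, +12>, <-3, +14>, <-5, +16>, <-7, +18> — each changes by <-2, +2>.
step 8: <-15, 89> + <-9, +20> → <-24, 109>
step 9: <-24, 109> + <-11, +22> → <-35, 131>
step 10: <-35, 131> + <-13, +24> → <-48, 155>

<-48, 155>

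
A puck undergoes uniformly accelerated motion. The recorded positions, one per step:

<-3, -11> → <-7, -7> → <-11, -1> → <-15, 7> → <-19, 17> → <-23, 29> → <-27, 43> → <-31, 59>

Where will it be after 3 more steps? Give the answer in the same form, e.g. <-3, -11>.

Successive displacements: <-4, +4>, <-4, +6>, <-4, +8>, <-4, +10>, <-4, +12>, <-4, +14>, <-4, +16> — each changes by <+0, +2>.
step 8: <-31, 59> + <-4, +18> → <-35, 77>
step 9: <-35, 77> + <-4, +20> → <-39, 97>
step 10: <-39, 97> + <-4, +22> → <-43, 119>

<-43, 119>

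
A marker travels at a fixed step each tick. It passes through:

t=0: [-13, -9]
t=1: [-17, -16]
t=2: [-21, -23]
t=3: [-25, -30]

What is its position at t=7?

Constant displacement of [-4, -7] per step.
step 4: [-25, -30] + [-4, -7] → [-29, -37]
step 5: [-29, -37] + [-4, -7] → [-33, -44]
step 6: [-33, -44] + [-4, -7] → [-37, -51]
step 7: [-37, -51] + [-4, -7] → [-41, -58]

[-41, -58]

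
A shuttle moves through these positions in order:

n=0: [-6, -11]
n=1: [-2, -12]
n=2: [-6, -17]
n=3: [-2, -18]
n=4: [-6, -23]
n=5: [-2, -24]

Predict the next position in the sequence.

The moves between consecutive positions are [+4, -1], [-4, -5], [+4, -1], [-4, -5], [+4, -1]; they repeat the 2-cycle [[+4, -1], [-4, -5]].
step 6: apply [-4, -5] → [-6, -29]

[-6, -29]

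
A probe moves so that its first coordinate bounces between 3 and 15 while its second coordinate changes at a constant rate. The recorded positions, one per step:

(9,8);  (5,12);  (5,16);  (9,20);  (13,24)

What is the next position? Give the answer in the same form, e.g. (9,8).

(13,28)

The first coordinate reflects between 3 and 15, moving 4 per step.
  step 5: 13 → 13
The second coordinate changes by +4 each step: at step 5 it is 28.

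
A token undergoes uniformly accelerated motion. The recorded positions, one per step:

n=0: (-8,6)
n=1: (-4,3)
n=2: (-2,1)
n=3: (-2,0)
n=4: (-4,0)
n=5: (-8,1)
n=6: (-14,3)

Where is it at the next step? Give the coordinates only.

(-22,6)

Taking differences between consecutive positions: (+4,-3), (+2,-2), (+0,-1), (-2,+0), (-4,+1), (-6,+2). These grow by (-2,+1) each step.
step 7: (-14,3) + (-8,+3) → (-22,6)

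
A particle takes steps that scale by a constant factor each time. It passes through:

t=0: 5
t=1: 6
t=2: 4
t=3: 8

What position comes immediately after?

Step-to-step displacements: +1, -2, +4; each is -2× the previous.
step 4: 8 − 8 → 0

0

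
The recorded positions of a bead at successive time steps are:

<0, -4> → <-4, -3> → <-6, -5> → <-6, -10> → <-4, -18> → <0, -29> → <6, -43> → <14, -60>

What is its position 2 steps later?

Taking differences between consecutive positions: <-4, +1>, <-2, -2>, <+0, -5>, <+2, -8>, <+4, -11>, <+6, -14>, <+8, -17>. These grow by <+2, -3> each step.
step 8: <14, -60> + <+10, -20> → <24, -80>
step 9: <24, -80> + <+12, -23> → <36, -103>

<36, -103>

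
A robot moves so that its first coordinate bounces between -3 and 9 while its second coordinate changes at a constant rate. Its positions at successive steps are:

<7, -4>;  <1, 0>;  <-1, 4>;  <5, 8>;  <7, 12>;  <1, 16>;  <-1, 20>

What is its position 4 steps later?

<-1, 36>

The first coordinate reflects between -3 and 9, moving 6 per step.
  step 7: -1 → 5
  step 8: 5 → 7
  step 9: 7 → 1
  step 10: 1 → -1
The second coordinate changes by +4 each step: at step 10 it is 36.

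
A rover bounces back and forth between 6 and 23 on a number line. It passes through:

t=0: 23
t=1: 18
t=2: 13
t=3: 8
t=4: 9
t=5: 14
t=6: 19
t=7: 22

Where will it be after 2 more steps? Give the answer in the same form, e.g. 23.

The value travels 5 per step and bounces off the walls at 6 and 23.
  step 8: 22 → 17
  step 9: 17 → 12

12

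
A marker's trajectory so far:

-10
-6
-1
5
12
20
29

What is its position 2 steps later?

Taking differences between consecutive positions: +4, +5, +6, +7, +8, +9. These grow by +1 each step.
step 7: 29 + 10 → 39
step 8: 39 + 11 → 50

50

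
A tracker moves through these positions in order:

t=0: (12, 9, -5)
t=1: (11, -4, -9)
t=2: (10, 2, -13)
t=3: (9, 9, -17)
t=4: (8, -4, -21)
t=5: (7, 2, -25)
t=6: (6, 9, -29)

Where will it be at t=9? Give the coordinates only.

First: linear, -1 per step → 3 at step 9.
Second: cycles through 9, -4, 2 every 3 steps. Step 9 lands at position 0 of the cycle → 9.
Third: linear, -4 per step → -41 at step 9.

(3, 9, -41)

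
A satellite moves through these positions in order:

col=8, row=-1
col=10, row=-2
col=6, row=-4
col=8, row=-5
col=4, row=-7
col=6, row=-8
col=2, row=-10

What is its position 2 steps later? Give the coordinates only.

col=0, row=-13

Differencing gives (+2,-1), (-4,-2), (+2,-1), (-4,-2), (+2,-1), (-4,-2). This is the pattern (+2,-1), (-4,-2) repeated.
step 7: apply (+2,-1) → col=4, row=-11
step 8: apply (-4,-2) → col=0, row=-13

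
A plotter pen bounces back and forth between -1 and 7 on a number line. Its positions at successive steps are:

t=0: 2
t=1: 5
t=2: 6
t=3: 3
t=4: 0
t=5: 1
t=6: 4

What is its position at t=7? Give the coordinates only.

The value reflects between -1 and 7, moving 3 per step.
  step 7: 4 → 7

7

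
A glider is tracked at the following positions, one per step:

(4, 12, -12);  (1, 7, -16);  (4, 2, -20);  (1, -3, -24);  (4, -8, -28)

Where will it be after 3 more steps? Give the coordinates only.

(1, -23, -40)

First: cycles through 4, 1 every 2 steps. Step 7 lands at position 1 of the cycle → 1.
Second: linear, -5 per step → -23 at step 7.
Third: linear, -4 per step → -40 at step 7.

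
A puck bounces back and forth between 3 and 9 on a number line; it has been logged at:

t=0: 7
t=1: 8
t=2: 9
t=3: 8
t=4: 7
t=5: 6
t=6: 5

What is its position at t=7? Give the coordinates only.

The value reflects between 3 and 9, moving 1 per step.
  step 7: 5 → 4

4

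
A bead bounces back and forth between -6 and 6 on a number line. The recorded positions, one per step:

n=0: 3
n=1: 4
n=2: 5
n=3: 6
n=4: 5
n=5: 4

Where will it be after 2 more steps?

The value travels 1 per step and bounces off the walls at -6 and 6.
  step 6: 4 → 3
  step 7: 3 → 2

2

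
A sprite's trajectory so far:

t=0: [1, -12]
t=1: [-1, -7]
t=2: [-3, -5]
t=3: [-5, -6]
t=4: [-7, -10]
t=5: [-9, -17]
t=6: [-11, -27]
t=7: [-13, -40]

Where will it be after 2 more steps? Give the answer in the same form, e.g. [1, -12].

Taking differences between consecutive positions: [-2, +5], [-2, +2], [-2, -1], [-2, -4], [-2, -7], [-2, -10], [-2, -13]. These grow by [+0, -3] each step.
step 8: [-13, -40] + [-2, -16] → [-15, -56]
step 9: [-15, -56] + [-2, -19] → [-17, -75]

[-17, -75]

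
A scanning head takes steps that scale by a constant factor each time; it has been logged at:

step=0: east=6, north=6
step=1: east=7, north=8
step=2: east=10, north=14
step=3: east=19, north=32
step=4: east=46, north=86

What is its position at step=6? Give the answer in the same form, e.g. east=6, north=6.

The jumps are (+1,+2), (+3,+6), (+9,+18), (+27,+54) — a geometric progression with ratio 3.
step 5: east=46, north=86 + (+81,+162) → east=127, north=248
step 6: east=127, north=248 + (+243,+486) → east=370, north=734

east=370, north=734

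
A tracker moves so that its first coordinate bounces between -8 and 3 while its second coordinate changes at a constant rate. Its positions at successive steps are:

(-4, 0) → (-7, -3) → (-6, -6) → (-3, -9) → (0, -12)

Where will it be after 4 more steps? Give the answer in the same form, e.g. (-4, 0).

The first coordinate reflects between -8 and 3, moving 3 per step.
  step 5: 0 → 3
  step 6: 3 → 0
  step 7: 0 → -3
  step 8: -3 → -6
The second coordinate changes by -3 each step: at step 8 it is -24.

(-6, -24)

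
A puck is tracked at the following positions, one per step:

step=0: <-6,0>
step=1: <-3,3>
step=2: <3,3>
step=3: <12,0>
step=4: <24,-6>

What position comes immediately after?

<39,-15>

First differences are <+3,+3>, <+6,+0>, <+9,-3>, <+12,-6>; their common second difference is <+3,-3> (constant acceleration).
step 5: <24,-6> + <+15,-9> → <39,-15>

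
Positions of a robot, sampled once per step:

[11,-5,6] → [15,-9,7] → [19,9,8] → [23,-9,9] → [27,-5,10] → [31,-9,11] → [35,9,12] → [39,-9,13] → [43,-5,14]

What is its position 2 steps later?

First: linear, +4 per step → 51 at step 10.
Second: cycles through -5, -9, 9, -9 every 4 steps. Step 10 lands at position 2 of the cycle → 9.
Third: linear, +1 per step → 16 at step 10.

[51,9,16]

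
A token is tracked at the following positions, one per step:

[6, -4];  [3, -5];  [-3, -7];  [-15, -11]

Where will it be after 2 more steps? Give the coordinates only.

[-87, -35]

Step-to-step displacements: [-3, -1], [-6, -2], [-12, -4]; each is 2× the previous.
step 4: [-15, -11] + [-24, -8] → [-39, -19]
step 5: [-39, -19] + [-48, -16] → [-87, -35]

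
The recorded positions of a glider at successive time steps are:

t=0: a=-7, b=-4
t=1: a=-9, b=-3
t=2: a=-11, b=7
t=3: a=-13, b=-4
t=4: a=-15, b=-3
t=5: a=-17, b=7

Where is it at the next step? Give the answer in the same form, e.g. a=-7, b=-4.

a=-19, b=-4

The a coordinate changes by -2 each step, so at step 6 it is -7 + 6·(-2) = -19.
The b coordinate repeats the cycle [-4, -3, 7] with period 3; step 6 mod 3 = 0, giving -4.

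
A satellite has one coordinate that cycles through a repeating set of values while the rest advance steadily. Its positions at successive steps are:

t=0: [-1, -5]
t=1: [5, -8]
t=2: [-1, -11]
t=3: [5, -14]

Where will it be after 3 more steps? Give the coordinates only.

The first coordinate repeats the cycle [-1, 5] with period 2; step 6 mod 2 = 0, giving -1.
The second coordinate changes by -3 each step, so at step 6 it is -5 + 6·(-3) = -23.

[-1, -23]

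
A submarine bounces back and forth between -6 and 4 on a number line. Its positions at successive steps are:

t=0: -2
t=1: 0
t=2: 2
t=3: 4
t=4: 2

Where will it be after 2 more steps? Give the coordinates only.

-2

The value reflects between -6 and 4, moving 2 per step.
  step 5: 2 → 0
  step 6: 0 → -2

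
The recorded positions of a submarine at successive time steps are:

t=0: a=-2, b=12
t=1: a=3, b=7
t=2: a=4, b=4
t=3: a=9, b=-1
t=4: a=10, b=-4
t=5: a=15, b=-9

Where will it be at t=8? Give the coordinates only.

The moves between consecutive positions are (+5, -5), (+1, -3), (+5, -5), (+1, -3), (+5, -5); they repeat the 2-cycle [(+5, -5), (+1, -3)].
step 6: apply (+1, -3) → a=16, b=-12
step 7: apply (+5, -5) → a=21, b=-17
step 8: apply (+1, -3) → a=22, b=-20

a=22, b=-20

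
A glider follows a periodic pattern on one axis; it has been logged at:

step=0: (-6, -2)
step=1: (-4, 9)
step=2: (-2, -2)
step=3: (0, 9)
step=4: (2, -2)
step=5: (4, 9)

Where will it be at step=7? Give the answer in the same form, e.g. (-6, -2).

(8, 9)

The first coordinate changes by +2 each step, so at step 7 it is -6 + 7·(2) = 8.
The second coordinate repeats the cycle [-2, 9] with period 2; step 7 mod 2 = 1, giving 9.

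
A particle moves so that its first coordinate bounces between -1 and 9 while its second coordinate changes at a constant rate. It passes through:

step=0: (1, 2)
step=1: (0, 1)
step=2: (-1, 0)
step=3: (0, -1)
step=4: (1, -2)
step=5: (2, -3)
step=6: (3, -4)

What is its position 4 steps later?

The first coordinate reflects between -1 and 9, moving 1 per step.
  step 7: 3 → 4
  step 8: 4 → 5
  step 9: 5 → 6
  step 10: 6 → 7
The second coordinate changes by -1 each step: at step 10 it is -8.

(7, -8)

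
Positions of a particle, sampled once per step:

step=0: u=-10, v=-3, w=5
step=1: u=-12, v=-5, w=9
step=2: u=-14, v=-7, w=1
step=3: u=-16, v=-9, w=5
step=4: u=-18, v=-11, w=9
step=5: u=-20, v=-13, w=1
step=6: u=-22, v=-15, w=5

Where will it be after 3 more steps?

u=-28, v=-21, w=5

U: linear, -2 per step → -28 at step 9.
V: linear, -2 per step → -21 at step 9.
W: cycles through 5, 9, 1 every 3 steps. Step 9 lands at position 0 of the cycle → 5.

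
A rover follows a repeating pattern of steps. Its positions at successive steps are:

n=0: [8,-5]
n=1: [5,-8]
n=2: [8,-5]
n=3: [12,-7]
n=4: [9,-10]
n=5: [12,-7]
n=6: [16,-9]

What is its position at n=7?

The moves between consecutive positions are [-3,-3], [+3,+3], [+4,-2], [-3,-3], [+3,+3], [+4,-2]; they repeat the 3-cycle [[-3,-3], [+3,+3], [+4,-2]].
step 7: apply [-3,-3] → [13,-12]

[13,-12]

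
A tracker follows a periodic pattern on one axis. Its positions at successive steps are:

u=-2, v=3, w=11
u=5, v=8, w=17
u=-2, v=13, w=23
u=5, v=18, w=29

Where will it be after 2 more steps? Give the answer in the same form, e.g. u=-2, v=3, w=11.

U: cycles through -2, 5 every 2 steps. Step 5 lands at position 1 of the cycle → 5.
V: linear, +5 per step → 28 at step 5.
W: linear, +6 per step → 41 at step 5.

u=5, v=28, w=41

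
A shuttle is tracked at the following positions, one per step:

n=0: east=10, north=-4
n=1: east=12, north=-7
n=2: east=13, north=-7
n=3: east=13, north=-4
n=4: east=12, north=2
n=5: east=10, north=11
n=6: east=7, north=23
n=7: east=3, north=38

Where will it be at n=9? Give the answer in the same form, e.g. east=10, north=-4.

east=-8, north=77

First differences are (+2, -3), (+1, +0), (+0, +3), (-1, +6), (-2, +9), (-3, +12), (-4, +15); their common second difference is (-1, +3) (constant acceleration).
step 8: east=3, north=38 + (-5, +18) → east=-2, north=56
step 9: east=-2, north=56 + (-6, +21) → east=-8, north=77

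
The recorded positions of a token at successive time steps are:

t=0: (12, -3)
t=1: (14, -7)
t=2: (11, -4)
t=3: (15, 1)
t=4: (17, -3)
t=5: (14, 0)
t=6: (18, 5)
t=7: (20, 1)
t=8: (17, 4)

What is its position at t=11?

Differencing gives (+2, -4), (-3, +3), (+4, +5), (+2, -4), (-3, +3), (+4, +5), (+2, -4), (-3, +3). This is the pattern (+2, -4), (-3, +3), (+4, +5) repeated.
step 9: apply (+4, +5) → (21, 9)
step 10: apply (+2, -4) → (23, 5)
step 11: apply (-3, +3) → (20, 8)

(20, 8)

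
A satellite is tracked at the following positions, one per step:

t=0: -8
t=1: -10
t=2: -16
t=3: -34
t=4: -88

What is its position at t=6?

-736

The jumps are -2, -6, -18, -54 — a geometric progression with ratio 3.
step 5: -88 − 162 → -250
step 6: -250 − 486 → -736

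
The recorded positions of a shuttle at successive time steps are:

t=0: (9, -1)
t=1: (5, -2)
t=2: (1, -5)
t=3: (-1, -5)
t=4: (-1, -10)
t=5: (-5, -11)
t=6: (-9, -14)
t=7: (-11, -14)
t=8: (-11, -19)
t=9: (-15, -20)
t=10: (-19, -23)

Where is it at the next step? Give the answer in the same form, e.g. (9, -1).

(-21, -23)

The moves between consecutive positions are (-4, -1), (-4, -3), (-2, +0), (+0, -5), (-4, -1), (-4, -3), (-2, +0), (+0, -5), (-4, -1), (-4, -3); they repeat the 4-cycle [(-4, -1), (-4, -3), (-2, +0), (+0, -5)].
step 11: apply (-2, +0) → (-21, -23)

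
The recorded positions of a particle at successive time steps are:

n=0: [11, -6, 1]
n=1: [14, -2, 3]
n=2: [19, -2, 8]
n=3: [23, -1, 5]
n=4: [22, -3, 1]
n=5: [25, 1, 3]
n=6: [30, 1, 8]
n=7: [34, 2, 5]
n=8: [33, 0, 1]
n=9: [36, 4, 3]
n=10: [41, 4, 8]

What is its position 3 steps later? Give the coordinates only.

The moves between consecutive positions are [+3, +4, +2], [+5, +0, +5], [+4, +1, -3], [-1, -2, -4], [+3, +4, +2], [+5, +0, +5], [+4, +1, -3], [-1, -2, -4], [+3, +4, +2], [+5, +0, +5]; they repeat the 4-cycle [[+3, +4, +2], [+5, +0, +5], [+4, +1, -3], [-1, -2, -4]].
step 11: apply [+4, +1, -3] → [45, 5, 5]
step 12: apply [-1, -2, -4] → [44, 3, 1]
step 13: apply [+3, +4, +2] → [47, 7, 3]

[47, 7, 3]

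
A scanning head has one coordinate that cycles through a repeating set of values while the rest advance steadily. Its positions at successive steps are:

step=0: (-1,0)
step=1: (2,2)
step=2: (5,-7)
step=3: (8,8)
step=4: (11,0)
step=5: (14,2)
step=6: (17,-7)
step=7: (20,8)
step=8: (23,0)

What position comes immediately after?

The first coordinate changes by +3 each step, so at step 9 it is -1 + 9·(3) = 26.
The second coordinate repeats the cycle [0, 2, -7, 8] with period 4; step 9 mod 4 = 1, giving 2.

(26,2)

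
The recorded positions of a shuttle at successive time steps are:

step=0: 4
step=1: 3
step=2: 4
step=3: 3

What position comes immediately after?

The jumps are -1, +1, -1 — a geometric progression with ratio -1.
step 4: 3 + 1 → 4

4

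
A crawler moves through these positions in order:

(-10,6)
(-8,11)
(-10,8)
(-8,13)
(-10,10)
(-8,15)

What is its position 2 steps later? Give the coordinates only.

Differencing gives (+2,+5), (-2,-3), (+2,+5), (-2,-3), (+2,+5). This is the pattern (+2,+5), (-2,-3) repeated.
step 6: apply (-2,-3) → (-10,12)
step 7: apply (+2,+5) → (-8,17)

(-8,17)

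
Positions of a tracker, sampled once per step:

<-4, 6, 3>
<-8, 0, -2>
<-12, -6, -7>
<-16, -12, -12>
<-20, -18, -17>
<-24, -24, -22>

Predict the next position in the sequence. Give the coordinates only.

The position changes by <-4, -6, -5> every step.
step 6: <-24, -24, -22> + <-4, -6, -5> → <-28, -30, -27>

<-28, -30, -27>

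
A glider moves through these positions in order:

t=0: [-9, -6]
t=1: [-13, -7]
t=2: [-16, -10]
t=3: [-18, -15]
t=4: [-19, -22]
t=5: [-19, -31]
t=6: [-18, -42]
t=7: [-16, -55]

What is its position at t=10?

Successive displacements: [-4, -1], [-3, -3], [-2, -5], [-1, -7], [+0, -9], [+1, -11], [+2, -13] — each changes by [+1, -2].
step 8: [-16, -55] + [+3, -15] → [-13, -70]
step 9: [-13, -70] + [+4, -17] → [-9, -87]
step 10: [-9, -87] + [+5, -19] → [-4, -106]

[-4, -106]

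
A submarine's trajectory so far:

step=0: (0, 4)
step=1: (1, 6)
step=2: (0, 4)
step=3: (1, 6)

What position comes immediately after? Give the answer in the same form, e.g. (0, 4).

Consecutive displacements (+1, +2), (-1, -2), (+1, +2) scale by a factor of -1 each step.
step 4: (1, 6) + (-1, -2) → (0, 4)

(0, 4)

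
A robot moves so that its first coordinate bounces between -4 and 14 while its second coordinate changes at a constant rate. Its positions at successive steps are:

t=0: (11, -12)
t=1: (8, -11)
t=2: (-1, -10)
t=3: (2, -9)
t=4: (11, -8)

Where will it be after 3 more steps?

(2, -5)

The first coordinate reflects between -4 and 14, moving 9 per step.
  step 5: 11 → 8
  step 6: 8 → -1
  step 7: -1 → 2
The second coordinate changes by +1 each step: at step 7 it is -5.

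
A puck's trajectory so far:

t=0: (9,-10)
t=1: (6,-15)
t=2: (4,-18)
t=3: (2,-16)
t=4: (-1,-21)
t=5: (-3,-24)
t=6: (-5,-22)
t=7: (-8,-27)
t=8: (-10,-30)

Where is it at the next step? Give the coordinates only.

Step-to-step displacements: (-3,-5), (-2,-3), (-2,+2), (-3,-5), (-2,-3), (-2,+2), (-3,-5), (-2,-3) — a repeating cycle of length 3.
step 9: apply (-2,+2) → (-12,-28)

(-12,-28)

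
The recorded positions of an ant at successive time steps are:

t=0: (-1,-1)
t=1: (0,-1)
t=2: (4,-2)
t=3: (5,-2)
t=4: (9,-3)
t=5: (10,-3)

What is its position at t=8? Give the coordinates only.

Differencing gives (+1,+0), (+4,-1), (+1,+0), (+4,-1), (+1,+0). This is the pattern (+1,+0), (+4,-1) repeated.
step 6: apply (+4,-1) → (14,-4)
step 7: apply (+1,+0) → (15,-4)
step 8: apply (+4,-1) → (19,-5)

(19,-5)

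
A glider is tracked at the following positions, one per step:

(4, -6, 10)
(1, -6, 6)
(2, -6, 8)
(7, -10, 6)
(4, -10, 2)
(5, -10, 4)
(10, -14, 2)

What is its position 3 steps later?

Step-to-step displacements: (-3, +0, -4), (+1, +0, +2), (+5, -4, -2), (-3, +0, -4), (+1, +0, +2), (+5, -4, -2) — a repeating cycle of length 3.
step 7: apply (-3, +0, -4) → (7, -14, -2)
step 8: apply (+1, +0, +2) → (8, -14, 0)
step 9: apply (+5, -4, -2) → (13, -18, -2)

(13, -18, -2)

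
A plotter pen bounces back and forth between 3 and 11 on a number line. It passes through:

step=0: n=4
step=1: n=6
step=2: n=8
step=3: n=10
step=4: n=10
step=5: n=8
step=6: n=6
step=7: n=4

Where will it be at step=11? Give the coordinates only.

The value reflects between 3 and 11, moving 2 per step.
  step 8: 4 → 4
  step 9: 4 → 6
  step 10: 6 → 8
  step 11: 8 → 10

n=10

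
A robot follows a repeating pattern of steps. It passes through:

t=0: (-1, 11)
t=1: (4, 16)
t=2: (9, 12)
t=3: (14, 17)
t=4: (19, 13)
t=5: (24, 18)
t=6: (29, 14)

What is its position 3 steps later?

(44, 20)

Differencing gives (+5, +5), (+5, -4), (+5, +5), (+5, -4), (+5, +5), (+5, -4). This is the pattern (+5, +5), (+5, -4) repeated.
step 7: apply (+5, +5) → (34, 19)
step 8: apply (+5, -4) → (39, 15)
step 9: apply (+5, +5) → (44, 20)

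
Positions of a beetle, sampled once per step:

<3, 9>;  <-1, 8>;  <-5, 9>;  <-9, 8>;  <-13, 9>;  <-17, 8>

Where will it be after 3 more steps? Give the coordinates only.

<-29, 9>

First: linear, -4 per step → -29 at step 8.
Second: cycles through 9, 8 every 2 steps. Step 8 lands at position 0 of the cycle → 9.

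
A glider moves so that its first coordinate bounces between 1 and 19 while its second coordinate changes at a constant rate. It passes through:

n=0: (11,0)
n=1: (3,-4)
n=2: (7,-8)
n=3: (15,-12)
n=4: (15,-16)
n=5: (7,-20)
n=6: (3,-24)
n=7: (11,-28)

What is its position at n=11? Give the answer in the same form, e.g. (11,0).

(7,-44)

The first coordinate reflects between 1 and 19, moving 8 per step.
  step 8: 11 → 19
  step 9: 19 → 11
  step 10: 11 → 3
  step 11: 3 → 7
The second coordinate changes by -4 each step: at step 11 it is -44.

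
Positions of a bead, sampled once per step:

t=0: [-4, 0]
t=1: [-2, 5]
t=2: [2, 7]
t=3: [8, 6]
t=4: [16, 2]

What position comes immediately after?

Taking differences between consecutive positions: [+2, +5], [+4, +2], [+6, -1], [+8, -4]. These grow by [+2, -3] each step.
step 5: [16, 2] + [+10, -7] → [26, -5]

[26, -5]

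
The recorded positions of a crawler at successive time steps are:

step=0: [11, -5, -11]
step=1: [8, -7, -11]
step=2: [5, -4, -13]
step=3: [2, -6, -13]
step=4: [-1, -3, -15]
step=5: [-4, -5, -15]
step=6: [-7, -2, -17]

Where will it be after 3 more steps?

Step-to-step displacements: [-3, -2, +0], [-3, +3, -2], [-3, -2, +0], [-3, +3, -2], [-3, -2, +0], [-3, +3, -2] — a repeating cycle of length 2.
step 7: apply [-3, -2, +0] → [-10, -4, -17]
step 8: apply [-3, +3, -2] → [-13, -1, -19]
step 9: apply [-3, -2, +0] → [-16, -3, -19]

[-16, -3, -19]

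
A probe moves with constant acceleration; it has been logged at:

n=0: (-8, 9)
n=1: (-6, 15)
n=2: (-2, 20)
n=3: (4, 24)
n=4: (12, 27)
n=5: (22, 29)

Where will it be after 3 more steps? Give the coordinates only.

(64, 29)

First differences are (+2, +6), (+4, +5), (+6, +4), (+8, +3), (+10, +2); their common second difference is (+2, -1) (constant acceleration).
step 6: (22, 29) + (+12, +1) → (34, 30)
step 7: (34, 30) + (+14, +0) → (48, 30)
step 8: (48, 30) + (+16, -1) → (64, 29)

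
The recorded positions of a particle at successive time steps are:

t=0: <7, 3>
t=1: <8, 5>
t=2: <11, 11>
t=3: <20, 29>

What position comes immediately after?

Consecutive displacements <+1, +2>, <+3, +6>, <+9, +18> scale by a factor of 3 each step.
step 4: <20, 29> + <+27, +54> → <47, 83>

<47, 83>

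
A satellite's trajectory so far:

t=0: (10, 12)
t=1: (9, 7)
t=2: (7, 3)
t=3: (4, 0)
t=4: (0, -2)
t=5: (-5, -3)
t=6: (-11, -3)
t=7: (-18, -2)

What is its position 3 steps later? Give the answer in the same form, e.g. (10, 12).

Taking differences between consecutive positions: (-1, -5), (-2, -4), (-3, -3), (-4, -2), (-5, -1), (-6, +0), (-7, +1). These grow by (-1, +1) each step.
step 8: (-18, -2) + (-8, +2) → (-26, 0)
step 9: (-26, 0) + (-9, +3) → (-35, 3)
step 10: (-35, 3) + (-10, +4) → (-45, 7)

(-45, 7)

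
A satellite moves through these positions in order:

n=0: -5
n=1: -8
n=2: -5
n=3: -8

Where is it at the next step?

-5

The jumps are -3, +3, -3 — a geometric progression with ratio -1.
step 4: -8 + 3 → -5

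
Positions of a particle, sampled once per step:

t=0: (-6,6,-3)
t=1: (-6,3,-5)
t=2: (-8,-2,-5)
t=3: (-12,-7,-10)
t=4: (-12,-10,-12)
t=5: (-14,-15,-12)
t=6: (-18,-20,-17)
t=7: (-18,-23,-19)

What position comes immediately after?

Differencing gives (+0,-3,-2), (-2,-5,+0), (-4,-5,-5), (+0,-3,-2), (-2,-5,+0), (-4,-5,-5), (+0,-3,-2). This is the pattern (+0,-3,-2), (-2,-5,+0), (-4,-5,-5) repeated.
step 8: apply (-2,-5,+0) → (-20,-28,-19)

(-20,-28,-19)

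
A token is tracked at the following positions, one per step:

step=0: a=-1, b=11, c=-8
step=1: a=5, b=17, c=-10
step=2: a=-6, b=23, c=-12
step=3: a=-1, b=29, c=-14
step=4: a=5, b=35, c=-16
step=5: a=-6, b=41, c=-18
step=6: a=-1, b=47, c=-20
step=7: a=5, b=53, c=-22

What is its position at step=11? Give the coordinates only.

a=-6, b=77, c=-30

The a coordinate repeats the cycle [-1, 5, -6] with period 3; step 11 mod 3 = 2, giving -6.
The b coordinate changes by +6 each step, so at step 11 it is 11 + 11·(6) = 77.
The c coordinate changes by -2 each step, so at step 11 it is -8 + 11·(-2) = -30.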